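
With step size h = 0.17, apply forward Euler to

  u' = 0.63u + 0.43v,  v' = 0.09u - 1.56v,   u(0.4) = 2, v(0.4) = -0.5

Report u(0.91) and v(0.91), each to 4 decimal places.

Euler on (u,v): u_{n+1} = u_n + h·u', v_{n+1} = v_n + h·v'.
0.400000: (2.000000, -0.500000); f=(1.045000, 0.960000) → (2.177650, -0.336800)
0.570000: (2.177650, -0.336800); f=(1.227095, 0.721396) → (2.386256, -0.214163)
0.740000: (2.386256, -0.214163); f=(1.411252, 0.548857) → (2.626169, -0.120857)
(u(0.91), v(0.91)) ≈ (2.6262, -0.1209)

2.6262, -0.1209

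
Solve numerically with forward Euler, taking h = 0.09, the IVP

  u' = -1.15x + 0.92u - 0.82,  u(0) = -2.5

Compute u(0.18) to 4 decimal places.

Euler: u_{n+1} = u_n + h·f(x_n, u_n).
x=0.000000, u=-2.500000: f=-3.120000 → u ← -2.500000 + 0.09·(-3.120000) = -2.780800
x=0.090000, u=-2.780800: f=-3.481836 → u ← -2.780800 + 0.09·(-3.481836) = -3.094165
u(0.18) ≈ -3.0942

-3.0942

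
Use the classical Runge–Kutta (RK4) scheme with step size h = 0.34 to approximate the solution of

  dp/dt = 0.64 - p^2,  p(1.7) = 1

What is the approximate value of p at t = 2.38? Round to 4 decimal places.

RK4: k1 = f(t_n, p_n); k2 = f(t_n + h/2, p_n + (h/2)·k1); k3 = f(t_n + h/2, p_n + (h/2)·k2); k4 = f(t_n + h, p_n + h·k3); p_{n+1} = p_n + (h/6)·(k1 + 2k2 + 2k3 + k4).
t=1.700000, p=1.000000:
  k1 = f(1.700000, 1.000000) = -0.360000
  k2 = f(1.870000, 0.938800) = -0.241345
  k3 = f(1.870000, 0.958971) = -0.279626
  k4 = f(2.040000, 0.904927) = -0.178893
  p ← 1.000000 + (0.34/6)·(k1 + 2k2 + 2k3 + k4) = 0.910419
t=2.040000, p=0.910419:
  k1 = f(2.040000, 0.910419) = -0.188863
  k2 = f(2.210000, 0.878313) = -0.131433
  k3 = f(2.210000, 0.888076) = -0.148678
  k4 = f(2.380000, 0.859869) = -0.099374
  p ← 0.910419 + (0.34/6)·(k1 + 2k2 + 2k3 + k4) = 0.862340
p(2.38) ≈ 0.8623

0.8623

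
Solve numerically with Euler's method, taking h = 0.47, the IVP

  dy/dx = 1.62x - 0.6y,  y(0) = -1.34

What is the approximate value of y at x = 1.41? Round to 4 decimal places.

0.4767

Euler: y_{n+1} = y_n + h·f(x_n, y_n).
x=0.000000, y=-1.340000: f=0.804000 → y ← -1.340000 + 0.47·0.804000 = -0.962120
x=0.470000, y=-0.962120: f=1.338672 → y ← -0.962120 + 0.47·1.338672 = -0.332944
x=0.940000, y=-0.332944: f=1.722566 → y ← -0.332944 + 0.47·1.722566 = 0.476662
y(1.41) ≈ 0.4767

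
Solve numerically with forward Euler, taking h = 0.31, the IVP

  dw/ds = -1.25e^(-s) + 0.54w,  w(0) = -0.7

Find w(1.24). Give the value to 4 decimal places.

-2.7002

Euler: w_{n+1} = w_n + h·f(s_n, w_n).
s=0.000000, w=-0.700000: f=-1.628000 → w ← -0.700000 + 0.31·(-1.628000) = -1.204680
s=0.310000, w=-1.204680: f=-1.567336 → w ← -1.204680 + 0.31·(-1.567336) = -1.690554
s=0.620000, w=-1.690554: f=-1.585330 → w ← -1.690554 + 0.31·(-1.585330) = -2.182006
s=0.930000, w=-2.182006: f=-1.671476 → w ← -2.182006 + 0.31·(-1.671476) = -2.700164
w(1.24) ≈ -2.7002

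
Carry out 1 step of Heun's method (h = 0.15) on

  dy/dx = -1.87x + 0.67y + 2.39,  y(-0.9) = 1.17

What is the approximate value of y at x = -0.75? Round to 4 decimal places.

Heun: k1 = f(x_n, y_n); k2 = f(x_n + h, y_n + h·k1); y_{n+1} = y_n + (h/2)·(k1 + k2).
x=-0.900000, y=1.170000:
  k1 = f(-0.900000, 1.170000) = 4.856900
  k2 = f(-0.750000, 1.898535) = 5.064518
  y ← 1.170000 + (0.15/2)·(4.856900 + 5.064518) = 1.914106
y(-0.75) ≈ 1.9141

1.9141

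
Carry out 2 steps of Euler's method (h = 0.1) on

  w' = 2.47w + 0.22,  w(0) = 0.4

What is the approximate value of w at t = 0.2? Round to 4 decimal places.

0.6714

Euler: w_{n+1} = w_n + h·f(t_n, w_n).
t=0.000000, w=0.400000: f=1.208000 → w ← 0.400000 + 0.1·1.208000 = 0.520800
t=0.100000, w=0.520800: f=1.506376 → w ← 0.520800 + 0.1·1.506376 = 0.671438
w(0.2) ≈ 0.6714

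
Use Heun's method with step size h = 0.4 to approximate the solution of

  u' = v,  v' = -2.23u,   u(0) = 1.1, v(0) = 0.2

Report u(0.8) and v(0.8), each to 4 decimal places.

Heun on (u,v): k1 = f(t_n, state_n); k2 = f(t_n + h, state_n + h·k1); state_{n+1} = state_n + (h/2)·(k1 + k2).
0.000000: (1.100000, 0.200000)
  k1 = (0.200000, -2.453000)
  predictor → (1.180000, -0.781200)
  k2 = (-0.781200, -2.631400)
  → (0.983760, -0.816880)
0.400000: (0.983760, -0.816880)
  k1 = (-0.816880, -2.193785)
  predictor → (0.657008, -1.694394)
  k2 = (-1.694394, -1.465128)
  → (0.481505, -1.548663)
(u(0.8), v(0.8)) ≈ (0.4815, -1.5487)

0.4815, -1.5487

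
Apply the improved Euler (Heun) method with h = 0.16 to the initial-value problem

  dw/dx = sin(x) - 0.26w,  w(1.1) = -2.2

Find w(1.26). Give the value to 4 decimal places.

-1.9659

Heun: k1 = f(x_n, w_n); k2 = f(x_n + h, w_n + h·k1); w_{n+1} = w_n + (h/2)·(k1 + k2).
x=1.100000, w=-2.200000:
  k1 = f(1.100000, -2.200000) = 1.463207
  k2 = f(1.260000, -1.965887) = 1.463221
  w ← -2.200000 + (0.16/2)·(1.463207 + 1.463221) = -1.965886
w(1.26) ≈ -1.9659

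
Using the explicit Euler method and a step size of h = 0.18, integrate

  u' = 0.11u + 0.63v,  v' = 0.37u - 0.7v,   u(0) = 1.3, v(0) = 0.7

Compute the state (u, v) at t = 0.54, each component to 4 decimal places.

Euler on (u,v): u_{n+1} = u_n + h·u', v_{n+1} = v_n + h·v'.
0.000000: (1.300000, 0.700000); f=(0.584000, -0.009000) → (1.405120, 0.698380)
0.180000: (1.405120, 0.698380); f=(0.594543, 0.031028) → (1.512138, 0.703965)
0.360000: (1.512138, 0.703965); f=(0.609833, 0.066715) → (1.621908, 0.715974)
(u(0.54), v(0.54)) ≈ (1.6219, 0.7160)

1.6219, 0.7160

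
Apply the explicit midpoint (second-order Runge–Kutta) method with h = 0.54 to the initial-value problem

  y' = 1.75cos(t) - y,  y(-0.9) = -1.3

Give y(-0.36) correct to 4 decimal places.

Midpoint: k1 = f(t_n, y_n); k2 = f(t_n + h/2, y_n + (h/2)·k1); y_{n+1} = y_n + h·k2.
t=-0.900000, y=-1.300000:
  k1 = f(-0.900000, -1.300000) = 2.387817
  k2 = f(-0.630000, -0.655289) = 2.069337
  y ← -1.300000 + 0.54·2.069337 = -0.182558
y(-0.36) ≈ -0.1826

-0.1826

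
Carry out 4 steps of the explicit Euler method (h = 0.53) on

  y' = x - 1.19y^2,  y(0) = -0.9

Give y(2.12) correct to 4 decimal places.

Euler: y_{n+1} = y_n + h·f(x_n, y_n).
x=0.000000, y=-0.900000: f=-0.963900 → y ← -0.900000 + 0.53·(-0.963900) = -1.410867
x=0.530000, y=-1.410867: f=-1.838749 → y ← -1.410867 + 0.53·(-1.838749) = -2.385404
x=1.060000, y=-2.385404: f=-5.711282 → y ← -2.385404 + 0.53·(-5.711282) = -5.412384
x=1.590000, y=-5.412384: f=-33.269738 → y ← -5.412384 + 0.53·(-33.269738) = -23.045345
y(2.12) ≈ -23.0453

-23.0453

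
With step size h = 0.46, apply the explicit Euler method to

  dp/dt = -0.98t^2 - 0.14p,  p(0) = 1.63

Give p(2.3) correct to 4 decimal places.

Euler: p_{n+1} = p_n + h·f(t_n, p_n).
t=0.000000, p=1.630000: f=-0.228200 → p ← 1.630000 + 0.46·(-0.228200) = 1.525028
t=0.460000, p=1.525028: f=-0.420872 → p ← 1.525028 + 0.46·(-0.420872) = 1.331427
t=0.920000, p=1.331427: f=-1.015872 → p ← 1.331427 + 0.46·(-1.015872) = 0.864126
t=1.380000, p=0.864126: f=-1.987290 → p ← 0.864126 + 0.46·(-1.987290) = -0.050027
t=1.840000, p=-0.050027: f=-3.310884 → p ← -0.050027 + 0.46·(-3.310884) = -1.573034
p(2.3) ≈ -1.5730

-1.5730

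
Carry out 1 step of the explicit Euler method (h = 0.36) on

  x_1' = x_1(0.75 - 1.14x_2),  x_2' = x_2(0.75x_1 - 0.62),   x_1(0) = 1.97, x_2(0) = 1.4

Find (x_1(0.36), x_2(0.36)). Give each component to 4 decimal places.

Euler on (x_1,x_2): x_1_{n+1} = x_1_n + h·x_1', x_2_{n+1} = x_2_n + h·x_2'.
0.000000: (1.970000, 1.400000); f=(-1.666620, 1.200500) → (1.370017, 1.832180)
(x_1(0.36), x_2(0.36)) ≈ (1.3700, 1.8322)

1.3700, 1.8322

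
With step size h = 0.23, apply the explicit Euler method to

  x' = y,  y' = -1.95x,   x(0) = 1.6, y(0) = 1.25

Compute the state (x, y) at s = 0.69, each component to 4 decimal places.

1.9377, -1.2156

Euler on (x,y): x_{n+1} = x_n + h·x', y_{n+1} = y_n + h·y'.
0.000000: (1.600000, 1.250000); f=(1.250000, -3.120000) → (1.887500, 0.532400)
0.230000: (1.887500, 0.532400); f=(0.532400, -3.680625) → (2.009952, -0.314144)
0.460000: (2.009952, -0.314144); f=(-0.314144, -3.919406) → (1.937699, -1.215607)
(x(0.69), y(0.69)) ≈ (1.9377, -1.2156)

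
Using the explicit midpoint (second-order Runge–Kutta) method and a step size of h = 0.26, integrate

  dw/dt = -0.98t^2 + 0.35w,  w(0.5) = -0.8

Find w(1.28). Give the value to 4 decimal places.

-1.7529

Midpoint: k1 = f(t_n, w_n); k2 = f(t_n + h/2, w_n + (h/2)·k1); w_{n+1} = w_n + h·k2.
t=0.500000, w=-0.800000:
  k1 = f(0.500000, -0.800000) = -0.525000
  k2 = f(0.630000, -0.868250) = -0.692850
  w ← -0.800000 + 0.26·(-0.692850) = -0.980141
t=0.760000, w=-0.980141:
  k1 = f(0.760000, -0.980141) = -0.909097
  k2 = f(0.890000, -1.098324) = -1.160671
  w ← -0.980141 + 0.26·(-1.160671) = -1.281915
t=1.020000, w=-1.281915:
  k1 = f(1.020000, -1.281915) = -1.468262
  k2 = f(1.150000, -1.472790) = -1.811526
  w ← -1.281915 + 0.26·(-1.811526) = -1.752912
w(1.28) ≈ -1.7529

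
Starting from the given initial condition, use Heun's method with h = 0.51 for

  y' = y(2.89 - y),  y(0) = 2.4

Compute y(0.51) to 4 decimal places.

Heun: k1 = f(t_n, y_n); k2 = f(t_n + h, y_n + h·k1); y_{n+1} = y_n + (h/2)·(k1 + k2).
t=0.000000, y=2.400000:
  k1 = f(0.000000, 2.400000) = 1.176000
  k2 = f(0.510000, 2.999760) = -0.329254
  y ← 2.400000 + (0.51/2)·(1.176000 + (-0.329254)) = 2.615920
y(0.51) ≈ 2.6159

2.6159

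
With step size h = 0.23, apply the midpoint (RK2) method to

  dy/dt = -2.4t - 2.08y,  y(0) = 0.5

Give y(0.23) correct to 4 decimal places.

0.2545

Midpoint: k1 = f(t_n, y_n); k2 = f(t_n + h/2, y_n + (h/2)·k1); y_{n+1} = y_n + h·k2.
t=0.000000, y=0.500000:
  k1 = f(0.000000, 0.500000) = -1.040000
  k2 = f(0.115000, 0.380400) = -1.067232
  y ← 0.500000 + 0.23·(-1.067232) = 0.254537
y(0.23) ≈ 0.2545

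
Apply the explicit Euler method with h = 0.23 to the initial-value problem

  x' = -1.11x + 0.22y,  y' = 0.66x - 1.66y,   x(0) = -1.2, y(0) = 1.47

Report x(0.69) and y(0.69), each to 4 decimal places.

Euler on (x,y): x_{n+1} = x_n + h·x', y_{n+1} = y_n + h·y'.
0.000000: (-1.200000, 1.470000); f=(1.655400, -3.232200) → (-0.819258, 0.726594)
0.230000: (-0.819258, 0.726594); f=(1.069227, -1.746856) → (-0.573336, 0.324817)
0.460000: (-0.573336, 0.324817); f=(0.707862, -0.917598) → (-0.410527, 0.113770)
(x(0.69), y(0.69)) ≈ (-0.4105, 0.1138)

-0.4105, 0.1138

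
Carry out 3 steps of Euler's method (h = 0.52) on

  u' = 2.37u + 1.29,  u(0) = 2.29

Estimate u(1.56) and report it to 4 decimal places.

Euler: u_{n+1} = u_n + h·f(t_n, u_n).
t=0.000000, u=2.290000: f=6.717300 → u ← 2.290000 + 0.52·6.717300 = 5.782996
t=0.520000, u=5.782996: f=14.995701 → u ← 5.782996 + 0.52·14.995701 = 13.580760
t=1.040000, u=13.580760: f=33.476402 → u ← 13.580760 + 0.52·33.476402 = 30.988489
u(1.56) ≈ 30.9885

30.9885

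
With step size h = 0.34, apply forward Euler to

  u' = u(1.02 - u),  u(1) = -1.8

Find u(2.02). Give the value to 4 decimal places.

-39.4772

Euler: u_{n+1} = u_n + h·f(x_n, u_n).
x=1.000000, u=-1.800000: f=-5.076000 → u ← -1.800000 + 0.34·(-5.076000) = -3.525840
x=1.340000, u=-3.525840: f=-16.027905 → u ← -3.525840 + 0.34·(-16.027905) = -8.975328
x=1.680000, u=-8.975328: f=-89.711338 → u ← -8.975328 + 0.34·(-89.711338) = -39.477183
u(2.02) ≈ -39.4772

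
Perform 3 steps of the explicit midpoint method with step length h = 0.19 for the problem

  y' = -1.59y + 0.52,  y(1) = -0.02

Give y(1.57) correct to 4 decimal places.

0.1844

Midpoint: k1 = f(x_n, y_n); k2 = f(x_n + h/2, y_n + (h/2)·k1); y_{n+1} = y_n + h·k2.
x=1.000000, y=-0.020000:
  k1 = f(1.000000, -0.020000) = 0.551800
  k2 = f(1.095000, 0.032421) = 0.468451
  y ← -0.020000 + 0.19·0.468451 = 0.069006
x=1.190000, y=0.069006:
  k1 = f(1.190000, 0.069006) = 0.410281
  k2 = f(1.285000, 0.107982) = 0.348308
  y ← 0.069006 + 0.19·0.348308 = 0.135184
x=1.380000, y=0.135184:
  k1 = f(1.380000, 0.135184) = 0.305057
  k2 = f(1.475000, 0.164165) = 0.258978
  y ← 0.135184 + 0.19·0.258978 = 0.184390
y(1.57) ≈ 0.1844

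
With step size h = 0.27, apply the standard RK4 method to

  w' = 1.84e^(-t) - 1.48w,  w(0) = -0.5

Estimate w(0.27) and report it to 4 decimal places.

0.0202

RK4: k1 = f(t_n, w_n); k2 = f(t_n + h/2, w_n + (h/2)·k1); k3 = f(t_n + h/2, w_n + (h/2)·k2); k4 = f(t_n + h, w_n + h·k3); w_{n+1} = w_n + (h/6)·(k1 + 2k2 + 2k3 + k4).
t=0.000000, w=-0.500000:
  k1 = f(0.000000, -0.500000) = 2.580000
  k2 = f(0.135000, -0.151700) = 1.832153
  k3 = f(0.135000, -0.252659) = 1.981573
  k4 = f(0.270000, 0.035025) = 1.352782
  w ← -0.500000 + (0.27/6)·(k1 + 2k2 + 2k3 + k4) = 0.020211
w(0.27) ≈ 0.0202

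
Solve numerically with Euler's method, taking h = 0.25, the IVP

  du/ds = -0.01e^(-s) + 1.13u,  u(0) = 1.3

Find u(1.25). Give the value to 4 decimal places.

4.4948

Euler: u_{n+1} = u_n + h·f(s_n, u_n).
s=0.000000, u=1.300000: f=1.459000 → u ← 1.300000 + 0.25·1.459000 = 1.664750
s=0.250000, u=1.664750: f=1.873379 → u ← 1.664750 + 0.25·1.873379 = 2.133095
s=0.500000, u=2.133095: f=2.404332 → u ← 2.133095 + 0.25·2.404332 = 2.734178
s=0.750000, u=2.734178: f=3.084897 → u ← 2.734178 + 0.25·3.084897 = 3.505402
s=1.000000, u=3.505402: f=3.957426 → u ← 3.505402 + 0.25·3.957426 = 4.494759
u(1.25) ≈ 4.4948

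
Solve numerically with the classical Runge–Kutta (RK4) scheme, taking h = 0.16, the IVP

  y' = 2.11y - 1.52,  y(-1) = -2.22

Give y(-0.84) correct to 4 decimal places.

-3.4007

RK4: k1 = f(t_n, y_n); k2 = f(t_n + h/2, y_n + (h/2)·k1); k3 = f(t_n + h/2, y_n + (h/2)·k2); k4 = f(t_n + h, y_n + h·k3); y_{n+1} = y_n + (h/6)·(k1 + 2k2 + 2k3 + k4).
t=-1.000000, y=-2.220000:
  k1 = f(-1.000000, -2.220000) = -6.204200
  k2 = f(-0.920000, -2.716336) = -7.251469
  k3 = f(-0.920000, -2.800118) = -7.428248
  k4 = f(-0.840000, -3.408520) = -8.711977
  y ← -2.220000 + (0.16/6)·(k1 + 2k2 + 2k3 + k4) = -3.400683
y(-0.84) ≈ -3.4007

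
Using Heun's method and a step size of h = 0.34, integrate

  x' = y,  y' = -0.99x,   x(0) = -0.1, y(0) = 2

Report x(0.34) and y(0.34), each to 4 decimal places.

Heun on (x,y): k1 = f(t_n, state_n); k2 = f(t_n + h, state_n + h·k1); state_{n+1} = state_n + (h/2)·(k1 + k2).
0.000000: (-0.100000, 2.000000)
  k1 = (2.000000, 0.099000)
  predictor → (0.580000, 2.033660)
  k2 = (2.033660, -0.574200)
  → (0.585722, 1.919216)
(x(0.34), y(0.34)) ≈ (0.5857, 1.9192)

0.5857, 1.9192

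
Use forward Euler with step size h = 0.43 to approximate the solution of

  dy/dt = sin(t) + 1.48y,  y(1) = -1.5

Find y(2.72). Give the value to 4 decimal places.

-7.0324

Euler: y_{n+1} = y_n + h·f(t_n, y_n).
t=1.000000, y=-1.500000: f=-1.378529 → y ← -1.500000 + 0.43·(-1.378529) = -2.092767
t=1.430000, y=-2.092767: f=-2.107191 → y ← -2.092767 + 0.43·(-2.107191) = -2.998860
t=1.860000, y=-2.998860: f=-3.479841 → y ← -2.998860 + 0.43·(-3.479841) = -4.495191
t=2.290000, y=-4.495191: f=-5.900553 → y ← -4.495191 + 0.43·(-5.900553) = -7.032429
y(2.72) ≈ -7.0324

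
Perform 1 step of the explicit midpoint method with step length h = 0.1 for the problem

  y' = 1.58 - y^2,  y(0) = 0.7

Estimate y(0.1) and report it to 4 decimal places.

0.8011

Midpoint: k1 = f(s_n, y_n); k2 = f(s_n + h/2, y_n + (h/2)·k1); y_{n+1} = y_n + h·k2.
s=0.000000, y=0.700000:
  k1 = f(0.000000, 0.700000) = 1.090000
  k2 = f(0.050000, 0.754500) = 1.010730
  y ← 0.700000 + 0.1·1.010730 = 0.801073
y(0.1) ≈ 0.8011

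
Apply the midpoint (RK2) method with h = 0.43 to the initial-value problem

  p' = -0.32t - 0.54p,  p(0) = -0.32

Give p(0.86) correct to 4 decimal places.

Midpoint: k1 = f(t_n, p_n); k2 = f(t_n + h/2, p_n + (h/2)·k1); p_{n+1} = p_n + h·k2.
t=0.000000, p=-0.320000:
  k1 = f(0.000000, -0.320000) = 0.172800
  k2 = f(0.215000, -0.282848) = 0.083938
  p ← -0.320000 + 0.43·0.083938 = -0.283907
t=0.430000, p=-0.283907:
  k1 = f(0.430000, -0.283907) = 0.015710
  k2 = f(0.645000, -0.280529) = -0.054914
  p ← -0.283907 + 0.43·(-0.054914) = -0.307520
p(0.86) ≈ -0.3075

-0.3075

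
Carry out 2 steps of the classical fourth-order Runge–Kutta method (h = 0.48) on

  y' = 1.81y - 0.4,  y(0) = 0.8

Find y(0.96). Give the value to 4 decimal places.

RK4: k1 = f(s_n, y_n); k2 = f(s_n + h/2, y_n + (h/2)·k1); k3 = f(s_n + h/2, y_n + (h/2)·k2); k4 = f(s_n + h, y_n + h·k3); y_{n+1} = y_n + (h/6)·(k1 + 2k2 + 2k3 + k4).
s=0.000000, y=0.800000:
  k1 = f(0.000000, 0.800000) = 1.048000
  k2 = f(0.240000, 1.051520) = 1.503251
  k3 = f(0.240000, 1.160780) = 1.701012
  k4 = f(0.480000, 1.616486) = 2.525840
  y ← 0.800000 + (0.48/6)·(k1 + 2k2 + 2k3 + k4) = 1.598589
s=0.480000, y=1.598589:
  k1 = f(0.480000, 1.598589) = 2.493447
  k2 = f(0.720000, 2.197017) = 3.576600
  k3 = f(0.720000, 2.456973) = 4.047122
  k4 = f(0.960000, 3.541208) = 6.009586
  y ← 1.598589 + (0.48/6)·(k1 + 2k2 + 2k3 + k4) = 3.498627
y(0.96) ≈ 3.4986

3.4986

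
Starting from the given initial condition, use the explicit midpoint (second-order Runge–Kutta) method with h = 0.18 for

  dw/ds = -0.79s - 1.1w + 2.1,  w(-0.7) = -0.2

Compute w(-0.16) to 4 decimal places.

Midpoint: k1 = f(s_n, w_n); k2 = f(s_n + h/2, w_n + (h/2)·k1); w_{n+1} = w_n + h·k2.
s=-0.700000, w=-0.200000:
  k1 = f(-0.700000, -0.200000) = 2.873000
  k2 = f(-0.610000, 0.058570) = 2.517473
  w ← -0.200000 + 0.18·2.517473 = 0.253145
s=-0.520000, w=0.253145:
  k1 = f(-0.520000, 0.253145) = 2.232340
  k2 = f(-0.430000, 0.454056) = 1.940239
  w ← 0.253145 + 0.18·1.940239 = 0.602388
s=-0.340000, w=0.602388:
  k1 = f(-0.340000, 0.602388) = 1.705973
  k2 = f(-0.250000, 0.755926) = 1.465982
  w ← 0.602388 + 0.18·1.465982 = 0.866265
w(-0.16) ≈ 0.8663

0.8663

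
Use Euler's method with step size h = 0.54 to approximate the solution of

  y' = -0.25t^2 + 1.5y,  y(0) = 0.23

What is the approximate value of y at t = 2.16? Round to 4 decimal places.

Euler: y_{n+1} = y_n + h·f(t_n, y_n).
t=0.000000, y=0.230000: f=0.345000 → y ← 0.230000 + 0.54·0.345000 = 0.416300
t=0.540000, y=0.416300: f=0.551550 → y ← 0.416300 + 0.54·0.551550 = 0.714137
t=1.080000, y=0.714137: f=0.779605 → y ← 0.714137 + 0.54·0.779605 = 1.135124
t=1.620000, y=1.135124: f=1.046586 → y ← 1.135124 + 0.54·1.046586 = 1.700280
y(2.16) ≈ 1.7003

1.7003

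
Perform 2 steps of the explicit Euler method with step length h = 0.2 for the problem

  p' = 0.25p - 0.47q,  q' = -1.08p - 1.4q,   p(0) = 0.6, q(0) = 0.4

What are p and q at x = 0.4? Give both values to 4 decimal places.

0.6071, -0.0139

Euler on (p,q): p_{n+1} = p_n + h·p', q_{n+1} = q_n + h·q'.
0.000000: (0.600000, 0.400000); f=(-0.038000, -1.208000) → (0.592400, 0.158400)
0.200000: (0.592400, 0.158400); f=(0.073652, -0.861552) → (0.607130, -0.013910)
(p(0.4), q(0.4)) ≈ (0.6071, -0.0139)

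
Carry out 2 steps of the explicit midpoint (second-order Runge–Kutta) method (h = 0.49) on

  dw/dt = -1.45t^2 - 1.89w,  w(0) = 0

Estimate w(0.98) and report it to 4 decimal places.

-0.3263

Midpoint: k1 = f(t_n, w_n); k2 = f(t_n + h/2, w_n + (h/2)·k1); w_{n+1} = w_n + h·k2.
t=0.000000, w=0.000000:
  k1 = f(0.000000, 0.000000) = 0.000000
  k2 = f(0.245000, 0.000000) = -0.087036
  w ← 0.000000 + 0.49·(-0.087036) = -0.042648
t=0.490000, w=-0.042648:
  k1 = f(0.490000, -0.042648) = -0.267541
  k2 = f(0.735000, -0.108195) = -0.578837
  w ← -0.042648 + 0.49·(-0.578837) = -0.326278
w(0.98) ≈ -0.3263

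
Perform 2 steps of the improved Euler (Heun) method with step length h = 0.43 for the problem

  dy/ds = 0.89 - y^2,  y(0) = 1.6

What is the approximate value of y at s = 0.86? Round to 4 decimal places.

Heun: k1 = f(s_n, y_n); k2 = f(s_n + h, y_n + h·k1); y_{n+1} = y_n + (h/2)·(k1 + k2).
s=0.000000, y=1.600000:
  k1 = f(0.000000, 1.600000) = -1.670000
  k2 = f(0.430000, 0.881900) = 0.112252
  y ← 1.600000 + (0.43/2)·(-1.670000 + 0.112252) = 1.265084
s=0.430000, y=1.265084:
  k1 = f(0.430000, 1.265084) = -0.710438
  k2 = f(0.860000, 0.959596) = -0.030824
  y ← 1.265084 + (0.43/2)·(-0.710438 + (-0.030824)) = 1.105713
y(0.86) ≈ 1.1057

1.1057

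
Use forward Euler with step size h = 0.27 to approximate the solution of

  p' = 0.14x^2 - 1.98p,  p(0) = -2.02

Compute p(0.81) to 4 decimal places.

-0.1913

Euler: p_{n+1} = p_n + h·f(x_n, p_n).
x=0.000000, p=-2.020000: f=3.999600 → p ← -2.020000 + 0.27·3.999600 = -0.940108
x=0.270000, p=-0.940108: f=1.871620 → p ← -0.940108 + 0.27·1.871620 = -0.434771
x=0.540000, p=-0.434771: f=0.901670 → p ← -0.434771 + 0.27·0.901670 = -0.191320
p(0.81) ≈ -0.1913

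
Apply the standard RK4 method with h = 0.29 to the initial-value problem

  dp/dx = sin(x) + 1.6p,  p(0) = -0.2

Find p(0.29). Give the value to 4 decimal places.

-0.2691

RK4: k1 = f(x_n, p_n); k2 = f(x_n + h/2, p_n + (h/2)·k1); k3 = f(x_n + h/2, p_n + (h/2)·k2); k4 = f(x_n + h, p_n + h·k3); p_{n+1} = p_n + (h/6)·(k1 + 2k2 + 2k3 + k4).
x=0.000000, p=-0.200000:
  k1 = f(0.000000, -0.200000) = -0.320000
  k2 = f(0.145000, -0.246400) = -0.249748
  k3 = f(0.145000, -0.236213) = -0.233449
  k4 = f(0.290000, -0.267700) = -0.142368
  p ← -0.200000 + (0.29/6)·(k1 + 2k2 + 2k3 + k4) = -0.269057
p(0.29) ≈ -0.2691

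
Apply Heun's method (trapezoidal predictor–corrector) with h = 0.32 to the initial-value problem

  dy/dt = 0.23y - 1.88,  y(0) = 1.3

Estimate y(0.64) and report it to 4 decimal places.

0.2109

Heun: k1 = f(t_n, y_n); k2 = f(t_n + h, y_n + h·k1); y_{n+1} = y_n + (h/2)·(k1 + k2).
t=0.000000, y=1.300000:
  k1 = f(0.000000, 1.300000) = -1.581000
  k2 = f(0.320000, 0.794080) = -1.697362
  y ← 1.300000 + (0.32/2)·(-1.581000 + (-1.697362)) = 0.775462
t=0.320000, y=0.775462:
  k1 = f(0.320000, 0.775462) = -1.701644
  k2 = f(0.640000, 0.230936) = -1.826885
  y ← 0.775462 + (0.32/2)·(-1.701644 + (-1.826885)) = 0.210898
y(0.64) ≈ 0.2109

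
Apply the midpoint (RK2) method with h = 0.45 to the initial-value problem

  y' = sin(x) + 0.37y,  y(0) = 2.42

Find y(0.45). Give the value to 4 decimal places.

2.9569

Midpoint: k1 = f(x_n, y_n); k2 = f(x_n + h/2, y_n + (h/2)·k1); y_{n+1} = y_n + h·k2.
x=0.000000, y=2.420000:
  k1 = f(0.000000, 2.420000) = 0.895400
  k2 = f(0.225000, 2.621465) = 1.193048
  y ← 2.420000 + 0.45·1.193048 = 2.956872
y(0.45) ≈ 2.9569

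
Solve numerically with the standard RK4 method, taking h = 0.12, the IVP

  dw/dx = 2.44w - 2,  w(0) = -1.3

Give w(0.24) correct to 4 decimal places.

-2.9873

RK4: k1 = f(x_n, w_n); k2 = f(x_n + h/2, w_n + (h/2)·k1); k3 = f(x_n + h/2, w_n + (h/2)·k2); k4 = f(x_n + h, w_n + h·k3); w_{n+1} = w_n + (h/6)·(k1 + 2k2 + 2k3 + k4).
x=0.000000, w=-1.300000:
  k1 = f(0.000000, -1.300000) = -5.172000
  k2 = f(0.060000, -1.610320) = -5.929181
  k3 = f(0.060000, -1.655751) = -6.040032
  k4 = f(0.120000, -2.024804) = -6.940521
  w ← -1.300000 + (0.12/6)·(k1 + 2k2 + 2k3 + k4) = -2.021019
x=0.120000, w=-2.021019:
  k1 = f(0.120000, -2.021019) = -6.931286
  k2 = f(0.180000, -2.436896) = -7.946027
  k3 = f(0.180000, -2.497781) = -8.094585
  k4 = f(0.240000, -2.992369) = -9.301381
  w ← -2.021019 + (0.12/6)·(k1 + 2k2 + 2k3 + k4) = -2.987297
w(0.24) ≈ -2.9873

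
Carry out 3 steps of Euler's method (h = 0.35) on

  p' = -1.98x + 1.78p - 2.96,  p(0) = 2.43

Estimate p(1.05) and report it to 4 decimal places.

4.0636

Euler: p_{n+1} = p_n + h·f(x_n, p_n).
x=0.000000, p=2.430000: f=1.365400 → p ← 2.430000 + 0.35·1.365400 = 2.907890
x=0.350000, p=2.907890: f=1.523044 → p ← 2.907890 + 0.35·1.523044 = 3.440955
x=0.700000, p=3.440955: f=1.778901 → p ← 3.440955 + 0.35·1.778901 = 4.063571
p(1.05) ≈ 4.0636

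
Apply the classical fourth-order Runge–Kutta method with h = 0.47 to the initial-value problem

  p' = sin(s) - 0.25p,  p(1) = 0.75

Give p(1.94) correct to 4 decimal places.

1.3975

RK4: k1 = f(s_n, p_n); k2 = f(s_n + h/2, p_n + (h/2)·k1); k3 = f(s_n + h/2, p_n + (h/2)·k2); k4 = f(s_n + h, p_n + h·k3); p_{n+1} = p_n + (h/6)·(k1 + 2k2 + 2k3 + k4).
s=1.000000, p=0.750000:
  k1 = f(1.000000, 0.750000) = 0.653971
  k2 = f(1.235000, 0.903683) = 0.718227
  k3 = f(1.235000, 0.918783) = 0.714452
  k4 = f(1.470000, 1.085793) = 0.723476
  p ← 0.750000 + (0.47/6)·(k1 + 2k2 + 2k3 + k4) = 1.082353
s=1.470000, p=1.082353:
  k1 = f(1.470000, 1.082353) = 0.724336
  k2 = f(1.705000, 1.252572) = 0.677865
  k3 = f(1.705000, 1.241652) = 0.680595
  k4 = f(1.940000, 1.402233) = 0.582057
  p ← 1.082353 + (0.47/6)·(k1 + 2k2 + 2k3 + k4) = 1.397513
p(1.94) ≈ 1.3975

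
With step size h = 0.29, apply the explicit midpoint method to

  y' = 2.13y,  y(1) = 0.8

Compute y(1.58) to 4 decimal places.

Midpoint: k1 = f(t_n, y_n); k2 = f(t_n + h/2, y_n + (h/2)·k1); y_{n+1} = y_n + h·k2.
t=1.000000, y=0.800000:
  k1 = f(1.000000, 0.800000) = 1.704000
  k2 = f(1.145000, 1.047080) = 2.230280
  y ← 0.800000 + 0.29·2.230280 = 1.446781
t=1.290000, y=1.446781:
  k1 = f(1.290000, 1.446781) = 3.081644
  k2 = f(1.435000, 1.893620) = 4.033410
  y ← 1.446781 + 0.29·4.033410 = 2.616470
y(1.58) ≈ 2.6165

2.6165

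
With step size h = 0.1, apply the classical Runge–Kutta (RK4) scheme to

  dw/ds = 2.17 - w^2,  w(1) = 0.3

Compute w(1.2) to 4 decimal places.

RK4: k1 = f(s_n, w_n); k2 = f(s_n + h/2, w_n + (h/2)·k1); k3 = f(s_n + h/2, w_n + (h/2)·k2); k4 = f(s_n + h, w_n + h·k3); w_{n+1} = w_n + (h/6)·(k1 + 2k2 + 2k3 + k4).
s=1.000000, w=0.300000:
  k1 = f(1.000000, 0.300000) = 2.080000
  k2 = f(1.050000, 0.404000) = 2.006784
  k3 = f(1.050000, 0.400339) = 2.009729
  k4 = f(1.100000, 0.500973) = 1.919026
  w ← 0.300000 + (0.1/6)·(k1 + 2k2 + 2k3 + k4) = 0.500534
s=1.100000, w=0.500534:
  k1 = f(1.100000, 0.500534) = 1.919466
  k2 = f(1.150000, 0.596507) = 1.814179
  k3 = f(1.150000, 0.591243) = 1.820432
  k4 = f(1.200000, 0.682577) = 1.704088
  w ← 0.500534 + (0.1/6)·(k1 + 2k2 + 2k3 + k4) = 0.682080
w(1.2) ≈ 0.6821

0.6821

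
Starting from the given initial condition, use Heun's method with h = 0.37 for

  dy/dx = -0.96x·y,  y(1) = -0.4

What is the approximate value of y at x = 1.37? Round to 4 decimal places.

Heun: k1 = f(x_n, y_n); k2 = f(x_n + h, y_n + h·k1); y_{n+1} = y_n + (h/2)·(k1 + k2).
x=1.000000, y=-0.400000:
  k1 = f(1.000000, -0.400000) = 0.384000
  k2 = f(1.370000, -0.257920) = 0.339216
  y ← -0.400000 + (0.37/2)·(0.384000 + 0.339216) = -0.266205
y(1.37) ≈ -0.2662

-0.2662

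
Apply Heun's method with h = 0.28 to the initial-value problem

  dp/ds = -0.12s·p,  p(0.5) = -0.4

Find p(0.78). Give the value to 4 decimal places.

Heun: k1 = f(s_n, p_n); k2 = f(s_n + h, p_n + h·k1); p_{n+1} = p_n + (h/2)·(k1 + k2).
s=0.500000, p=-0.400000:
  k1 = f(0.500000, -0.400000) = 0.024000
  k2 = f(0.780000, -0.393280) = 0.036811
  p ← -0.400000 + (0.28/2)·(0.024000 + 0.036811) = -0.391486
p(0.78) ≈ -0.3915

-0.3915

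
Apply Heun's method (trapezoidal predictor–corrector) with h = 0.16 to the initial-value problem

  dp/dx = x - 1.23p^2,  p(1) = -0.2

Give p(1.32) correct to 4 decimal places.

0.1646

Heun: k1 = f(x_n, p_n); k2 = f(x_n + h, p_n + h·k1); p_{n+1} = p_n + (h/2)·(k1 + k2).
x=1.000000, p=-0.200000:
  k1 = f(1.000000, -0.200000) = 0.950800
  k2 = f(1.160000, -0.047872) = 1.157181
  p ← -0.200000 + (0.16/2)·(0.950800 + 1.157181) = -0.031362
x=1.160000, p=-0.031362:
  k1 = f(1.160000, -0.031362) = 1.158790
  k2 = f(1.320000, 0.154045) = 1.290812
  p ← -0.031362 + (0.16/2)·(1.158790 + 1.290812) = 0.164607
p(1.32) ≈ 0.1646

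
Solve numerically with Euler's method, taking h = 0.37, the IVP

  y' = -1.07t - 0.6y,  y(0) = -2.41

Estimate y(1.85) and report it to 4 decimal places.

Euler: y_{n+1} = y_n + h·f(t_n, y_n).
t=0.000000, y=-2.410000: f=1.446000 → y ← -2.410000 + 0.37·1.446000 = -1.874980
t=0.370000, y=-1.874980: f=0.729088 → y ← -1.874980 + 0.37·0.729088 = -1.605217
t=0.740000, y=-1.605217: f=0.171330 → y ← -1.605217 + 0.37·0.171330 = -1.541825
t=1.110000, y=-1.541825: f=-0.262605 → y ← -1.541825 + 0.37·(-0.262605) = -1.638989
t=1.480000, y=-1.638989: f=-0.600207 → y ← -1.638989 + 0.37·(-0.600207) = -1.861065
y(1.85) ≈ -1.8611

-1.8611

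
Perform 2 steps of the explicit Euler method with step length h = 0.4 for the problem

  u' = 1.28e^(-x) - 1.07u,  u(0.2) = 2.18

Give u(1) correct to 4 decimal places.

Euler: u_{n+1} = u_n + h·f(x_n, u_n).
x=0.200000, u=2.180000: f=-1.284625 → u ← 2.180000 + 0.4·(-1.284625) = 1.666150
x=0.600000, u=1.666150: f=-1.080302 → u ← 1.666150 + 0.4·(-1.080302) = 1.234029
u(1) ≈ 1.2340

1.2340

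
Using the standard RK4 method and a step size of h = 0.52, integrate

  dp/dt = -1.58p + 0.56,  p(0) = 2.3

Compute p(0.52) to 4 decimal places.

RK4: k1 = f(t_n, p_n); k2 = f(t_n + h/2, p_n + (h/2)·k1); k3 = f(t_n + h/2, p_n + (h/2)·k2); k4 = f(t_n + h, p_n + h·k3); p_{n+1} = p_n + (h/6)·(k1 + 2k2 + 2k3 + k4).
t=0.000000, p=2.300000:
  k1 = f(0.000000, 2.300000) = -3.074000
  k2 = f(0.260000, 1.500760) = -1.811201
  k3 = f(0.260000, 1.829088) = -2.329959
  k4 = f(0.520000, 1.088421) = -1.159706
  p ← 2.300000 + (0.52/6)·(k1 + 2k2 + 2k3 + k4) = 1.215278
p(0.52) ≈ 1.2153

1.2153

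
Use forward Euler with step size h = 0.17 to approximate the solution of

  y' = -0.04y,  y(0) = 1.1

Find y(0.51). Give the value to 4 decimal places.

1.0777

Euler: y_{n+1} = y_n + h·f(x_n, y_n).
x=0.000000, y=1.100000: f=-0.044000 → y ← 1.100000 + 0.17·(-0.044000) = 1.092520
x=0.170000, y=1.092520: f=-0.043701 → y ← 1.092520 + 0.17·(-0.043701) = 1.085091
x=0.340000, y=1.085091: f=-0.043404 → y ← 1.085091 + 0.17·(-0.043404) = 1.077712
y(0.51) ≈ 1.0777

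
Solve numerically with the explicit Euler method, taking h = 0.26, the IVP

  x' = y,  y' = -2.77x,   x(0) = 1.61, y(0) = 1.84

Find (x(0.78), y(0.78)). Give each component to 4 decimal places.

2.0512, -2.4551

Euler on (x,y): x_{n+1} = x_n + h·x', y_{n+1} = y_n + h·y'.
0.000000: (1.610000, 1.840000); f=(1.840000, -4.459700) → (2.088400, 0.680478)
0.260000: (2.088400, 0.680478); f=(0.680478, -5.784868) → (2.265324, -0.823588)
0.520000: (2.265324, -0.823588); f=(-0.823588, -6.274948) → (2.051191, -2.455074)
(x(0.78), y(0.78)) ≈ (2.0512, -2.4551)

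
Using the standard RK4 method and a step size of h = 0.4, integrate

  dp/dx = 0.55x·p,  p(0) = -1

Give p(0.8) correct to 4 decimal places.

-1.1924

RK4: k1 = f(x_n, p_n); k2 = f(x_n + h/2, p_n + (h/2)·k1); k3 = f(x_n + h/2, p_n + (h/2)·k2); k4 = f(x_n + h, p_n + h·k3); p_{n+1} = p_n + (h/6)·(k1 + 2k2 + 2k3 + k4).
x=0.000000, p=-1.000000:
  k1 = f(0.000000, -1.000000) = 0.000000
  k2 = f(0.200000, -1.000000) = -0.110000
  k3 = f(0.200000, -1.022000) = -0.112420
  k4 = f(0.400000, -1.044968) = -0.229893
  p ← -1.000000 + (0.4/6)·(k1 + 2k2 + 2k3 + k4) = -1.044982
x=0.400000, p=-1.044982:
  k1 = f(0.400000, -1.044982) = -0.229896
  k2 = f(0.600000, -1.090961) = -0.360017
  k3 = f(0.600000, -1.116986) = -0.368605
  k4 = f(0.800000, -1.192424) = -0.524667
  p ← -1.044982 + (0.4/6)·(k1 + 2k2 + 2k3 + k4) = -1.192436
p(0.8) ≈ -1.1924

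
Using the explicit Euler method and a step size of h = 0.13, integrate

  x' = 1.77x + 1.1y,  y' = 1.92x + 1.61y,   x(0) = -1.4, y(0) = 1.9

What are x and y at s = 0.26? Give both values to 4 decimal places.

-1.5056, 1.9940

Euler on (x,y): x_{n+1} = x_n + h·x', y_{n+1} = y_n + h·y'.
0.000000: (-1.400000, 1.900000); f=(-0.388000, 0.371000) → (-1.450440, 1.948230)
0.130000: (-1.450440, 1.948230); f=(-0.424226, 0.351806) → (-1.505589, 1.993965)
(x(0.26), y(0.26)) ≈ (-1.5056, 1.9940)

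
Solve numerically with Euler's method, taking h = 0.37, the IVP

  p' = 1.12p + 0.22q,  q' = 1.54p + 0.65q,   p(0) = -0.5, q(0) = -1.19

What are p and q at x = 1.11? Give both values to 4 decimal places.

Euler on (p,q): p_{n+1} = p_n + h·p', q_{n+1} = q_n + h·q'.
0.000000: (-0.500000, -1.190000); f=(-0.821800, -1.543500) → (-0.804066, -1.761095)
0.370000: (-0.804066, -1.761095); f=(-1.287995, -2.382973) → (-1.280624, -2.642795)
0.740000: (-1.280624, -2.642795); f=(-2.015714, -3.689978) → (-2.026438, -4.008087)
(p(1.11), q(1.11)) ≈ (-2.0264, -4.0081)

-2.0264, -4.0081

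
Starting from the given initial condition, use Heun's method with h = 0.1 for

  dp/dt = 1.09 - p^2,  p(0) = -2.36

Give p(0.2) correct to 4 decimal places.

-3.9154

Heun: k1 = f(t_n, p_n); k2 = f(t_n + h, p_n + h·k1); p_{n+1} = p_n + (h/2)·(k1 + k2).
t=0.000000, p=-2.360000:
  k1 = f(0.000000, -2.360000) = -4.479600
  k2 = f(0.100000, -2.807960) = -6.794639
  p ← -2.360000 + (0.1/2)·(-4.479600 + (-6.794639)) = -2.923712
t=0.100000, p=-2.923712:
  k1 = f(0.100000, -2.923712) = -7.458092
  k2 = f(0.200000, -3.669521) = -12.375385
  p ← -2.923712 + (0.1/2)·(-7.458092 + (-12.375385)) = -3.915386
p(0.2) ≈ -3.9154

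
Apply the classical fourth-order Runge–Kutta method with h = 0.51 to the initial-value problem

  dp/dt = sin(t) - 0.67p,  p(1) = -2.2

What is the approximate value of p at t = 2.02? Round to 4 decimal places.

-0.4029

RK4: k1 = f(t_n, p_n); k2 = f(t_n + h/2, p_n + (h/2)·k1); k3 = f(t_n + h/2, p_n + (h/2)·k2); k4 = f(t_n + h, p_n + h·k3); p_{n+1} = p_n + (h/6)·(k1 + 2k2 + 2k3 + k4).
t=1.000000, p=-2.200000:
  k1 = f(1.000000, -2.200000) = 2.315471
  k2 = f(1.255000, -1.609555) = 2.028951
  k3 = f(1.255000, -1.682617) = 2.077903
  k4 = f(1.510000, -1.140269) = 1.762133
  p ← -2.200000 + (0.51/6)·(k1 + 2k2 + 2k3 + k4) = -1.155238
t=1.510000, p=-1.155238:
  k1 = f(1.510000, -1.155238) = 1.772162
  k2 = f(1.765000, -0.703337) = 1.452438
  k3 = f(1.765000, -0.784867) = 1.507062
  k4 = f(2.020000, -0.386637) = 1.159840
  p ← -1.155238 + (0.51/6)·(k1 + 2k2 + 2k3 + k4) = -0.402903
p(2.02) ≈ -0.4029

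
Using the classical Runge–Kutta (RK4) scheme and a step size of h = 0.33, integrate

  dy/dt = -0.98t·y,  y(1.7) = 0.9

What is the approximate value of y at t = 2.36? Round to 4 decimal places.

0.2430

RK4: k1 = f(t_n, y_n); k2 = f(t_n + h/2, y_n + (h/2)·k1); k3 = f(t_n + h/2, y_n + (h/2)·k2); k4 = f(t_n + h, y_n + h·k3); y_{n+1} = y_n + (h/6)·(k1 + 2k2 + 2k3 + k4).
t=1.700000, y=0.900000:
  k1 = f(1.700000, 0.900000) = -1.499400
  k2 = f(1.865000, 0.652599) = -1.192755
  k3 = f(1.865000, 0.703195) = -1.285230
  k4 = f(2.030000, 0.475874) = -0.946704
  y ← 0.900000 + (0.33/6)·(k1 + 2k2 + 2k3 + k4) = 0.492886
t=2.030000, y=0.492886:
  k1 = f(2.030000, 0.492886) = -0.980547
  k2 = f(2.195000, 0.331096) = -0.712220
  k3 = f(2.195000, 0.375370) = -0.807458
  k4 = f(2.360000, 0.226425) = -0.523675
  y ← 0.492886 + (0.33/6)·(k1 + 2k2 + 2k3 + k4) = 0.242989
y(2.36) ≈ 0.2430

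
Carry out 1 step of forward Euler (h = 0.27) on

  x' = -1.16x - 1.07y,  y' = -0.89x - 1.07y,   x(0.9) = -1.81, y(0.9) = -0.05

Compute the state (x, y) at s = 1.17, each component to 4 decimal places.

-1.2287, 0.3994

Euler on (x,y): x_{n+1} = x_n + h·x', y_{n+1} = y_n + h·y'.
0.900000: (-1.810000, -0.050000); f=(2.153100, 1.664400) → (-1.228663, 0.399388)
(x(1.17), y(1.17)) ≈ (-1.2287, 0.3994)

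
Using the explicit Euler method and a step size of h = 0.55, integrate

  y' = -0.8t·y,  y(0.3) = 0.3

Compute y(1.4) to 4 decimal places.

Euler: y_{n+1} = y_n + h·f(t_n, y_n).
t=0.300000, y=0.300000: f=-0.072000 → y ← 0.300000 + 0.55·(-0.072000) = 0.260400
t=0.850000, y=0.260400: f=-0.177072 → y ← 0.260400 + 0.55·(-0.177072) = 0.163010
y(1.4) ≈ 0.1630

0.1630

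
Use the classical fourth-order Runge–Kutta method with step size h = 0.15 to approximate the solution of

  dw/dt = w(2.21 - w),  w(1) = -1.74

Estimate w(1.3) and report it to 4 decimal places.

RK4: k1 = f(t_n, w_n); k2 = f(t_n + h/2, w_n + (h/2)·k1); k3 = f(t_n + h/2, w_n + (h/2)·k2); k4 = f(t_n + h, w_n + h·k3); w_{n+1} = w_n + (h/6)·(k1 + 2k2 + 2k3 + k4).
t=1.000000, w=-1.740000:
  k1 = f(1.000000, -1.740000) = -6.873000
  k2 = f(1.075000, -2.255475) = -10.071767
  k3 = f(1.075000, -2.495383) = -11.741729
  k4 = f(1.150000, -3.501259) = -19.996601
  w ← -1.740000 + (0.15/6)·(k1 + 2k2 + 2k3 + k4) = -3.502415
t=1.150000, w=-3.502415:
  k1 = f(1.150000, -3.502415) = -20.007247
  k2 = f(1.225000, -5.002958) = -36.086130
  k3 = f(1.225000, -6.208875) = -52.271737
  k4 = f(1.300000, -11.343175) = -153.736046
  w ← -3.502415 + (0.15/6)·(k1 + 2k2 + 2k3 + k4) = -12.263891
w(1.3) ≈ -12.2639

-12.2639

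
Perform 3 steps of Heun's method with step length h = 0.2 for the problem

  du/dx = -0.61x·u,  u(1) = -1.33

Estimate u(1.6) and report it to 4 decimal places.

-0.8282

Heun: k1 = f(x_n, u_n); k2 = f(x_n + h, u_n + h·k1); u_{n+1} = u_n + (h/2)·(k1 + k2).
x=1.000000, u=-1.330000:
  k1 = f(1.000000, -1.330000) = 0.811300
  k2 = f(1.200000, -1.167740) = 0.854786
  u ← -1.330000 + (0.2/2)·(0.811300 + 0.854786) = -1.163391
x=1.200000, u=-1.163391:
  k1 = f(1.200000, -1.163391) = 0.851603
  k2 = f(1.400000, -0.993071) = 0.848083
  u ← -1.163391 + (0.2/2)·(0.851603 + 0.848083) = -0.993423
x=1.400000, u=-0.993423:
  k1 = f(1.400000, -0.993423) = 0.848383
  k2 = f(1.600000, -0.823746) = 0.803976
  u ← -0.993423 + (0.2/2)·(0.848383 + 0.803976) = -0.828187
u(1.6) ≈ -0.8282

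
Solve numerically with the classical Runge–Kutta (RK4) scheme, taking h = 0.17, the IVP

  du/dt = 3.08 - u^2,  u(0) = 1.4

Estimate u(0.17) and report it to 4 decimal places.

RK4: k1 = f(t_n, u_n); k2 = f(t_n + h/2, u_n + (h/2)·k1); k3 = f(t_n + h/2, u_n + (h/2)·k2); k4 = f(t_n + h, u_n + h·k3); u_{n+1} = u_n + (h/6)·(k1 + 2k2 + 2k3 + k4).
t=0.000000, u=1.400000:
  k1 = f(0.000000, 1.400000) = 1.120000
  k2 = f(0.085000, 1.495200) = 0.844377
  k3 = f(0.085000, 1.471772) = 0.913887
  k4 = f(0.170000, 1.555361) = 0.660853
  u ← 1.400000 + (0.17/6)·(k1 + 2k2 + 2k3 + k4) = 1.550092
u(0.17) ≈ 1.5501

1.5501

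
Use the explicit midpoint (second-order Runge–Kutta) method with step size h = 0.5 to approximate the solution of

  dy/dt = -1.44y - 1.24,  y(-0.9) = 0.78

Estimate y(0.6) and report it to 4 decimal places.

-0.6038

Midpoint: k1 = f(t_n, y_n); k2 = f(t_n + h/2, y_n + (h/2)·k1); y_{n+1} = y_n + h·k2.
t=-0.900000, y=0.780000:
  k1 = f(-0.900000, 0.780000) = -2.363200
  k2 = f(-0.650000, 0.189200) = -1.512448
  y ← 0.780000 + 0.5·(-1.512448) = 0.023776
t=-0.400000, y=0.023776:
  k1 = f(-0.400000, 0.023776) = -1.274237
  k2 = f(-0.150000, -0.294783) = -0.815512
  y ← 0.023776 + 0.5·(-0.815512) = -0.383980
t=0.100000, y=-0.383980:
  k1 = f(0.100000, -0.383980) = -0.687069
  k2 = f(0.350000, -0.555747) = -0.439724
  y ← -0.383980 + 0.5·(-0.439724) = -0.603842
y(0.6) ≈ -0.6038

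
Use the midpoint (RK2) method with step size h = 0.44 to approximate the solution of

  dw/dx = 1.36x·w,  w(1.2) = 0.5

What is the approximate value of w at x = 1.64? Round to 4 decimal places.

1.0774

Midpoint: k1 = f(x_n, w_n); k2 = f(x_n + h/2, w_n + (h/2)·k1); w_{n+1} = w_n + h·k2.
x=1.200000, w=0.500000:
  k1 = f(1.200000, 0.500000) = 0.816000
  k2 = f(1.420000, 0.679520) = 1.312289
  w ← 0.500000 + 0.44·1.312289 = 1.077407
w(1.64) ≈ 1.0774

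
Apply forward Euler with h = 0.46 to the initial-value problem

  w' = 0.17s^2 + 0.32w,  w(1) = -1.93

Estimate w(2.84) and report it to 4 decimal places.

-2.2317

Euler: w_{n+1} = w_n + h·f(s_n, w_n).
s=1.000000, w=-1.930000: f=-0.447600 → w ← -1.930000 + 0.46·(-0.447600) = -2.135896
s=1.460000, w=-2.135896: f=-0.321115 → w ← -2.135896 + 0.46·(-0.321115) = -2.283609
s=1.920000, w=-2.283609: f=-0.104067 → w ← -2.283609 + 0.46·(-0.104067) = -2.331480
s=2.380000, w=-2.331480: f=0.216875 → w ← -2.331480 + 0.46·0.216875 = -2.231717
w(2.84) ≈ -2.2317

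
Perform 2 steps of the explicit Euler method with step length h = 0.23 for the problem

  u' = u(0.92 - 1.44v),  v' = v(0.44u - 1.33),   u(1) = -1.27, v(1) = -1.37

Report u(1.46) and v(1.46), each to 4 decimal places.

-3.1053, -0.3720

Euler on (u,v): u_{n+1} = u_n + h·u', v_{n+1} = v_n + h·v'.
1.000000: (-1.270000, -1.370000); f=(-3.673856, 2.587656) → (-2.114987, -0.774839)
1.230000: (-2.114987, -0.774839); f=(-4.305623, 1.751597) → (-3.105280, -0.371972)
(u(1.46), v(1.46)) ≈ (-3.1053, -0.3720)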